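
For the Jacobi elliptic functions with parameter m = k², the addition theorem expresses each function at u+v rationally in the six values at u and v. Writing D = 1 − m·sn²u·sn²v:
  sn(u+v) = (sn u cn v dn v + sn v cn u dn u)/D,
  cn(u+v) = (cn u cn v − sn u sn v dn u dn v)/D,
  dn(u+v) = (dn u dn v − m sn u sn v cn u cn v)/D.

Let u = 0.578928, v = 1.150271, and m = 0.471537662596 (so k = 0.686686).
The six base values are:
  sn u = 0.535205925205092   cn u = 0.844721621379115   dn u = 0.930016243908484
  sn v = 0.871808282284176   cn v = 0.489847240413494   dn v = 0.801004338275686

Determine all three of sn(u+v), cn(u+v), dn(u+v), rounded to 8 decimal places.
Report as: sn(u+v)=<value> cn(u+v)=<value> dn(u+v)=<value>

sn(u+v)=0.99727547 cn(u+v)=0.07376748 dn(u+v)=0.72871687

m = k² = 0.471537662596
D = 1 − m·sn²u·sn²v = 0.8973402521795215
sn(u+v) = (sn u·cn v·dn v + sn v·cn u·dn u)/D = 0.8948954198478197/0.8973402521795215 = 0.9972754678888375
cn(u+v) = (cn u·cn v − sn u·sn v·dn u·dn v)/D = 0.06619452935856366/0.8973402521795215 = 0.07376748028162768
dn(u+v) = (dn u·dn v − m·sn u·sn v·cn u·cn v)/D = 0.6539069796030268/0.8973402521795215 = 0.72871686967655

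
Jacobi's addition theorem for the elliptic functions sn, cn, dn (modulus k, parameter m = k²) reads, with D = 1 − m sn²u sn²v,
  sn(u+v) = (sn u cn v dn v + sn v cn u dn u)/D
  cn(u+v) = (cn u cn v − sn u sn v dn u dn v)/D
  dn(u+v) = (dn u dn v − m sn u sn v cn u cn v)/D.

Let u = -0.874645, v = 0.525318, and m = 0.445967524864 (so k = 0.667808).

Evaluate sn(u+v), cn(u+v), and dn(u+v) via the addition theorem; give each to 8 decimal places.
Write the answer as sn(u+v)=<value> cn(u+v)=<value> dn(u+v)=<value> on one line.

sn u = -0.7394825808181545, cn u = 0.6731756922724717, dn u = 0.8695571155327373
sn v = 0.4926835850767317, cn v = 0.8702085296042201, dn v = 0.9443236360639348
m = k² = 0.445967524864
D = 1 − m·sn²u·sn²v = 0.9408035971283026
sn(u+v) = (sn u·cn v·dn v + sn v·cn u·dn u)/D = -0.3192764981910831/0.9408035971283026 = -0.3393657285810118
cn(u+v) = (cn u·cn v − sn u·sn v·dn u·dn v)/D = 0.8849711442032406/0.9408035971283026 = 0.9406545073855114
dn(u+v) = (dn u·dn v − m·sn u·sn v·cn u·cn v)/D = 0.916324506765273/0.9408035971283026 = 0.9739806581971527

sn(u+v)=-0.33936573 cn(u+v)=0.94065451 dn(u+v)=0.97398066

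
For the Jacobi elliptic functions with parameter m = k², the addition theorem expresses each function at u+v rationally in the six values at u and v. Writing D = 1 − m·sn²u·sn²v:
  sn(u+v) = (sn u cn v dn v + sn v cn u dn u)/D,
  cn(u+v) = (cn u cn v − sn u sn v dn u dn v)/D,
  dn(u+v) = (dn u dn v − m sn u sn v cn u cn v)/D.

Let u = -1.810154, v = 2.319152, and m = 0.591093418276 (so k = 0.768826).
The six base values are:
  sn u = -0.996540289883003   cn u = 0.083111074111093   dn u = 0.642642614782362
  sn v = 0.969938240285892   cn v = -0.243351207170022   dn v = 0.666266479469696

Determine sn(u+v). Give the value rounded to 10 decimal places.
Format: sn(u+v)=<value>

sn(u+v)=0.4765602800

m = k² = 0.591093418276
D = 1 − m·sn²u·sn²v = 0.4477521788341839
sn(u+v) = (sn u·cn v·dn v + sn v·cn u·dn u)/D = 0.2133809037283037/0.4477521788341839 = 0.4765602800278613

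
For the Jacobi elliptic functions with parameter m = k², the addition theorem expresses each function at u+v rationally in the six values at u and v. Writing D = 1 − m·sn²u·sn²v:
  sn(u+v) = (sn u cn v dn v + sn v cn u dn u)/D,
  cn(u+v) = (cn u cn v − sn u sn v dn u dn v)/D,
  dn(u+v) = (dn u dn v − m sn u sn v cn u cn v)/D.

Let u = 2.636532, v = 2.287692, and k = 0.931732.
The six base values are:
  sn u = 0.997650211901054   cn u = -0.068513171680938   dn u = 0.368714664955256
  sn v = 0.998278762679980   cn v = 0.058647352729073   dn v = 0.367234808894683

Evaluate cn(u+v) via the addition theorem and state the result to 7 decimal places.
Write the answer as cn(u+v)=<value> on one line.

m = k² = 0.868124519824
D = 1 − m·sn²u·sn²v = 0.1389224127471843
cn(u+v) = (cn u·cn v − sn u·sn v·dn u·dn v)/D = -0.1388722866934791/0.1389224127471843 = -0.9996391795052073

cn(u+v)=-0.9996392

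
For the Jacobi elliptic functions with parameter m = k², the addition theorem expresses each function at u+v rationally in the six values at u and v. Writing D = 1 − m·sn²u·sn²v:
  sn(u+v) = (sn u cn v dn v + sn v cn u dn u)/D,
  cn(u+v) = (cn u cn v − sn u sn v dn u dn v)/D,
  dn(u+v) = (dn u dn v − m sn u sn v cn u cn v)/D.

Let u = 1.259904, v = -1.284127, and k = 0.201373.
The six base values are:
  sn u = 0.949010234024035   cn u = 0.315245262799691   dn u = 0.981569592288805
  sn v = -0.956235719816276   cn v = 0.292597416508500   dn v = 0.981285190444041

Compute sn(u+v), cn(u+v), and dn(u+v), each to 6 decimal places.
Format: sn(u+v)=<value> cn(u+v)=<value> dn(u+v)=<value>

m = k² = 0.040551085129
D = 1 − m·sn²u·sn²v = 0.9666055575416837
sn(u+v) = (sn u·cn v·dn v + sn v·cn u·dn u)/D = -0.02341170395814879/0.9666055575416837 = -0.02422053522813434
cn(u+v) = (cn u·cn v − sn u·sn v·dn u·dn v)/D = 0.9663219939483139/0.9666055575416837 = 0.9997066398065298
dn(u+v) = (dn u·dn v − m·sn u·sn v·cn u·cn v)/D = 0.9665940603485402/0.9666055575416837 = 0.9999881056000001

sn(u+v)=-0.024221 cn(u+v)=0.999707 dn(u+v)=0.999988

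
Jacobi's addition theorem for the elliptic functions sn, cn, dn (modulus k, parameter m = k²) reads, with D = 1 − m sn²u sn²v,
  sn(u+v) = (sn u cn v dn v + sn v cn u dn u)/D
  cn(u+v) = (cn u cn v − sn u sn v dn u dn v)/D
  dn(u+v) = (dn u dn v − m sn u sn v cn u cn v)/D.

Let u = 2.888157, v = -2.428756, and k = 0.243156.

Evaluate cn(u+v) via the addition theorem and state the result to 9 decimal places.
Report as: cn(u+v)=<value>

cn(u+v)=0.896723794

sn u = 0.2966834903719865, cn u = -0.9549758669938709, dn u = 0.9973944891080051
sn v = -0.6867602305997281, cn v = -0.7268840249081061, dn v = 0.9859586112542481
m = k² = 0.059124840336
D = 1 − m·sn²u·sn²v = 0.9975454775092386
cn(u+v) = (cn u·cn v − sn u·sn v·dn u·dn v)/D = 0.8945227655304792/0.9975454775092386 = 0.8967237942514703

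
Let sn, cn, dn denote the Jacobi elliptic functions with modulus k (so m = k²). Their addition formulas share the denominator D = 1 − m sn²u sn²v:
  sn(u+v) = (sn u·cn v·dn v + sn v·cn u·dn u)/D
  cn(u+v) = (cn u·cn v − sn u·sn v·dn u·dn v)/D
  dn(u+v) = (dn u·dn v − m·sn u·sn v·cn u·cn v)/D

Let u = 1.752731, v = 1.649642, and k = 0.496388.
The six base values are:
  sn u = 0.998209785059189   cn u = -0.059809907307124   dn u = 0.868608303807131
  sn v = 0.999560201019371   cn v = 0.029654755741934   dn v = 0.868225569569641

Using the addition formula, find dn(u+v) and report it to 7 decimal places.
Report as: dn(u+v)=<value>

dn(u+v)=0.9998512

m = k² = 0.246401046544
D = 1 − m·sn²u·sn²v = 0.7546962965059392
dn(u+v) = (dn u·dn v − m·sn u·sn v·cn u·cn v)/D = 0.7545839938404553/0.7546962965059392 = 0.9998511948899129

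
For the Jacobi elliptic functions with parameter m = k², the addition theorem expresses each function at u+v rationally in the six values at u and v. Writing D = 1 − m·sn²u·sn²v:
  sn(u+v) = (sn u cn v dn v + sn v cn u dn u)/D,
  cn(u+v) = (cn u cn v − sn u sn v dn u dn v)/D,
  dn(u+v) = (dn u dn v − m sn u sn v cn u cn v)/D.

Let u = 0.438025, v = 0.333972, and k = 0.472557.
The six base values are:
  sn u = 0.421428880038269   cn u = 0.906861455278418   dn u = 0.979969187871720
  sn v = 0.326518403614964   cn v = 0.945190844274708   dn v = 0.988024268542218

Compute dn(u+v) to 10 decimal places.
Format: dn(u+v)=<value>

dn(u+v)=0.9458938304

m = k² = 0.223310118249
D = 1 − m·sn²u·sn²v = 0.9957716364679093
dn(u+v) = (dn u·dn v − m·sn u·sn v·cn u·cn v)/D = 0.9418942474215802/0.9957716364679093 = 0.94589383039927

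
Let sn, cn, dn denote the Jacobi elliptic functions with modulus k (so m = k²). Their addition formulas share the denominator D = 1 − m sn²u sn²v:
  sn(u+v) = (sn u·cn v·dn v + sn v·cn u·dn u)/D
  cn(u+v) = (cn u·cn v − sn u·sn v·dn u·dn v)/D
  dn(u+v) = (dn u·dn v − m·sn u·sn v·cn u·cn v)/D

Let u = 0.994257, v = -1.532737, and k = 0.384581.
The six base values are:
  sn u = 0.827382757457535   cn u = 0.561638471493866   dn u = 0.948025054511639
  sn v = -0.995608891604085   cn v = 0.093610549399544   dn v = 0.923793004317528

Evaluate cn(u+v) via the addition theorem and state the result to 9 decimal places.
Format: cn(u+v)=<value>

cn(u+v)=0.860342946

m = k² = 0.147902545561
D = 1 − m·sn²u·sn²v = 0.8996387379670892
cn(u+v) = (cn u·cn v − sn u·sn v·dn u·dn v)/D = 0.7739978417271504/0.8996387379670892 = 0.860342945520722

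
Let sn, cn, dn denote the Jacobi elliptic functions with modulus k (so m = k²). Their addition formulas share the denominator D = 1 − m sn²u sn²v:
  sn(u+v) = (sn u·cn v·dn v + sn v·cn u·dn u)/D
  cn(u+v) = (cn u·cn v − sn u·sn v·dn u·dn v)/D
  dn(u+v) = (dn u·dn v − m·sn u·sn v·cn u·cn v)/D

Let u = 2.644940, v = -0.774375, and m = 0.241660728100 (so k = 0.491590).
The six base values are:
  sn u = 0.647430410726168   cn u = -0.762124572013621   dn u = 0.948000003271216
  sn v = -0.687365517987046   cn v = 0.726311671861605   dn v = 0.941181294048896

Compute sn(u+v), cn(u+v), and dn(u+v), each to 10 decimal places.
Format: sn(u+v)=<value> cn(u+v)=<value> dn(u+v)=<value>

m = k² = 0.2416607281
D = 1 − m·sn²u·sn²v = 0.9521405445221224
sn(u+v) = (sn u·cn v·dn v + sn v·cn u·dn u)/D = 0.9391951045505131/0.9521405445221224 = 0.9864038559789441
cn(u+v) = (cn u·cn v − sn u·sn v·dn u·dn v)/D = -0.1564741899203653/0.9521405445221224 = -0.1643393833196122
dn(u+v) = (dn u·dn v − m·sn u·sn v·cn u·cn v)/D = 0.83270986691554/0.9521405445221224 = 0.8745661254594253

sn(u+v)=0.9864038560 cn(u+v)=-0.1643393833 dn(u+v)=0.8745661255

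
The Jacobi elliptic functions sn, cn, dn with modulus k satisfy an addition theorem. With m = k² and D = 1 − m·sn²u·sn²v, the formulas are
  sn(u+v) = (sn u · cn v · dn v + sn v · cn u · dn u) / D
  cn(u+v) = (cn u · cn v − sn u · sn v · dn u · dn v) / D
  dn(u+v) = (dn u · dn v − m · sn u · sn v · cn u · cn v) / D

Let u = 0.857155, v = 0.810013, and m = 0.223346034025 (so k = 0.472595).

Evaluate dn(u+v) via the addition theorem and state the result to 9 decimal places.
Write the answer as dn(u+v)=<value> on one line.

sn u = 0.7426367556137073, cn u = 0.6696944446623003, dn u = 0.936388046577751
sn v = 0.7122736169399193, cn v = 0.7019019123861432, dn v = 0.9416416669701016
m = k² = 0.223346034025
D = 1 − m·sn²u·sn²v = 0.9375079399323693
dn(u+v) = (dn u·dn v − m·sn u·sn v·cn u·cn v)/D = 0.8262085497564183/0.9375079399323693 = 0.88128165593565

dn(u+v)=0.881281656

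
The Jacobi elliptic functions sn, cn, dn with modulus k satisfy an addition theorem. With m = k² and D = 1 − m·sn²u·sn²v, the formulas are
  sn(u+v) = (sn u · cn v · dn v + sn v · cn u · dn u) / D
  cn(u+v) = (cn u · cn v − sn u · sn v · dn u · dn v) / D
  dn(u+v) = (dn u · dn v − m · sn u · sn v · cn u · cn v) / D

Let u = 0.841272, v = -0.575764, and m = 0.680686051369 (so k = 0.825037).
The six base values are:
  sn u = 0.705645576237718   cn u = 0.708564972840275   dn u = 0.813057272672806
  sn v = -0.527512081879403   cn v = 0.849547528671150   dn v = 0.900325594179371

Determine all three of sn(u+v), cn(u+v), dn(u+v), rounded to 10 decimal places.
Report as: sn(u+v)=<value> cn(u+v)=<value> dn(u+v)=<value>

sn(u+v)=0.2603832035 cn(u+v)=0.9655053534 dn(u+v)=0.9766523872

m = k² = 0.680686051369
D = 1 − m·sn²u·sn²v = 0.9056840986527741
sn(u+v) = (sn u·cn v·dn v + sn v·cn u·dn u)/D = 0.2358249269393281/0.9056840986527741 = 0.2603832034703083
cn(u+v) = (cn u·cn v − sn u·sn v·dn u·dn v)/D = 0.8744428456946448/0.9056840986527741 = 0.96550535335157
dn(u+v) = (dn u·dn v − m·sn u·sn v·cn u·cn v)/D = 0.8845385370423804/0.9056840986527741 = 0.9766523872486575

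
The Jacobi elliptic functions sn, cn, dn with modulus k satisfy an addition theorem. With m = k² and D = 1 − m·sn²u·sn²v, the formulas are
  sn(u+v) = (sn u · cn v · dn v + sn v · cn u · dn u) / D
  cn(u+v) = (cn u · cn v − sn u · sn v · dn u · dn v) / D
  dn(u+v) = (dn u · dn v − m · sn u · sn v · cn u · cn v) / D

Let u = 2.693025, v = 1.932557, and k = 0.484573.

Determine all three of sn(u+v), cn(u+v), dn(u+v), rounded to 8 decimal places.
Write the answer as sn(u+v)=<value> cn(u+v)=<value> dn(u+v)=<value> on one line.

sn(u+v)=-0.93642151 cn(u+v)=-0.35087713 dn(u+v)=0.89112160

sn u = 0.6066410045398951, cn u = -0.794975906308378, dn u = 0.955817152946556
sn v = 0.9751112142769023, cn v = -0.2217163047487151, dn v = 0.8813239328193989
m = k² = 0.234810992329
D = 1 − m·sn²u·sn²v = 0.9178343584990696
sn(u+v) = (sn u·cn v·dn v + sn v·cn u·dn u)/D = -0.8594798330847852/0.9178343584990696 = -0.9364215069157889
cn(u+v) = (cn u·cn v − sn u·sn v·dn u·dn v)/D = -0.3220470868707687/0.9178343584990696 = -0.3508771314656501
dn(u+v) = (dn u·dn v − m·sn u·sn v·cn u·cn v)/D = 0.8179020225831551/0.9178343584990696 = 0.8911216005474742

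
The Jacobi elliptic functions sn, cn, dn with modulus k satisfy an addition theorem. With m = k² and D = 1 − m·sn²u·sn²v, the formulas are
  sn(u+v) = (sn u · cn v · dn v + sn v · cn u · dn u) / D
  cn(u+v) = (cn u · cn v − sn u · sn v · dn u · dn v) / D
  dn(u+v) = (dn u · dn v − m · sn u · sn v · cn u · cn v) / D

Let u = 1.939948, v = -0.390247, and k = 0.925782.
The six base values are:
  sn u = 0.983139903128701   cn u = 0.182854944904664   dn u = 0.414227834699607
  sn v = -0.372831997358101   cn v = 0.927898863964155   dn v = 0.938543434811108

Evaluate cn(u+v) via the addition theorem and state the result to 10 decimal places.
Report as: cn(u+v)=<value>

cn(u+v)=0.3527990875

m = k² = 0.857072311524
D = 1 − m·sn²u·sn²v = 0.8848472094763237
cn(u+v) = (cn u·cn v − sn u·sn v·dn u·dn v)/D = 0.3121732880709625/0.8848472094763237 = 0.3527990874895961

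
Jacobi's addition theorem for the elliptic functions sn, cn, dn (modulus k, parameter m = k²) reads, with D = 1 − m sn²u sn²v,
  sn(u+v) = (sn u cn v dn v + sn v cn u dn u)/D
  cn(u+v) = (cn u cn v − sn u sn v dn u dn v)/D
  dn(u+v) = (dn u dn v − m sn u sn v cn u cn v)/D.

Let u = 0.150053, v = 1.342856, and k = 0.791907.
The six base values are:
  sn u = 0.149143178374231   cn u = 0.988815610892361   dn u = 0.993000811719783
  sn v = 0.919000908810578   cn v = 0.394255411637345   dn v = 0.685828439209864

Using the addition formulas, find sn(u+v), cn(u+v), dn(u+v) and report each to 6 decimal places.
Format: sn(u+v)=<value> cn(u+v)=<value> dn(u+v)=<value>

m = k² = 0.627116696649
D = 1 − m·sn²u·sn²v = 0.9882188676846607
sn(u+v) = (sn u·cn v·dn v + sn v·cn u·dn u)/D = 0.9426891842630537/0.9882188676846607 = 0.9539275307217313
cn(u+v) = (cn u·cn v − sn u·sn v·dn u·dn v)/D = 0.2965023310556114/0.9882188676846607 = 0.3000371079235708
dn(u+v) = (dn u·dn v − m·sn u·sn v·cn u·cn v)/D = 0.6475192578914618/0.9882188676846607 = 0.6552387118539456

sn(u+v)=0.953928 cn(u+v)=0.300037 dn(u+v)=0.655239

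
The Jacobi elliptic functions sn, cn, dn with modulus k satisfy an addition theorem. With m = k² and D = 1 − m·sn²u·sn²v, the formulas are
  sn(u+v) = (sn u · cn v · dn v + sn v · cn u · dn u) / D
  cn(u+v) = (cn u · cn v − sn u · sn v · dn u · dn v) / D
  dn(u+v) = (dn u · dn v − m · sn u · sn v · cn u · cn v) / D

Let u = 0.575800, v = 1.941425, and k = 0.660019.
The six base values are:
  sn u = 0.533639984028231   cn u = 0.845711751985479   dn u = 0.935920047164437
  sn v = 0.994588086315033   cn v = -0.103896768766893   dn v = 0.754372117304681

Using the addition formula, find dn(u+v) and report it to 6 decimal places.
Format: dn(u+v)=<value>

dn(u+v)=0.827949

m = k² = 0.435625080361
D = 1 − m·sn²u·sn²v = 0.8772854367580675
dn(u+v) = (dn u·dn v − m·sn u·sn v·cn u·cn v)/D = 0.7263475522475518/0.8772854367580675 = 0.8279489454785736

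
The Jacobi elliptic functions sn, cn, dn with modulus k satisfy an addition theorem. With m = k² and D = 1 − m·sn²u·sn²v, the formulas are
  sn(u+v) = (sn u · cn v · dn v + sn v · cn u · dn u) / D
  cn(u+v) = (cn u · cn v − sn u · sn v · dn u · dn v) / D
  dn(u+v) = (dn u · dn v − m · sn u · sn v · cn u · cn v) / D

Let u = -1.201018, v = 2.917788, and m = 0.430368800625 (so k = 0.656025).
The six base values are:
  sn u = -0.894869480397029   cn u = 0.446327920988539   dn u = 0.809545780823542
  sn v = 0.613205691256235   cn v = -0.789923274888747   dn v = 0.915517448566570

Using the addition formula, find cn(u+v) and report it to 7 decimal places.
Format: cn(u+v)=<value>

m = k² = 0.430368800625
D = 1 − m·sn²u·sn²v = 0.870409690494362
cn(u+v) = (cn u·cn v − sn u·sn v·dn u·dn v)/D = 0.05413494416652173/0.870409690494362 = 0.06219478569428035

cn(u+v)=0.0621948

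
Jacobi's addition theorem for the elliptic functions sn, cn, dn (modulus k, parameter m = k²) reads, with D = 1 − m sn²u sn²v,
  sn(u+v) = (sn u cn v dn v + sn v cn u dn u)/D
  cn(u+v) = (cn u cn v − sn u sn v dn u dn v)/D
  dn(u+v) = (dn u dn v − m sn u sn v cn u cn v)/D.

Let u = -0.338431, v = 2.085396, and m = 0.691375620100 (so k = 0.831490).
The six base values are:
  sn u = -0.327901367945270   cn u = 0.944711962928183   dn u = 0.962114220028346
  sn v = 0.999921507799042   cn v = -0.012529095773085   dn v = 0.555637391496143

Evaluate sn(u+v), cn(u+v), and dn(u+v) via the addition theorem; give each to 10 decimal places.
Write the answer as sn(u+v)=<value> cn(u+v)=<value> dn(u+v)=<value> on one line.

sn(u+v)=0.9842890484 cn(u+v)=0.1765646317 dn(u+v)=0.5746112274

m = k² = 0.6913756201
D = 1 − m·sn²u·sn²v = 0.9256754415509991
sn(u+v) = (sn u·cn v·dn v + sn v·cn u·dn u)/D = 0.9111321995112412/0.9256754415509991 = 0.9842890484213449
cn(u+v) = (cn u·cn v − sn u·sn v·dn u·dn v)/D = 0.1634415433861444/0.9256754415509991 = 0.1765646316729467
dn(u+v) = (dn u·dn v − m·sn u·sn v·cn u·cn v)/D = 0.5319035016569487/0.9256754415509991 = 0.5746112274143594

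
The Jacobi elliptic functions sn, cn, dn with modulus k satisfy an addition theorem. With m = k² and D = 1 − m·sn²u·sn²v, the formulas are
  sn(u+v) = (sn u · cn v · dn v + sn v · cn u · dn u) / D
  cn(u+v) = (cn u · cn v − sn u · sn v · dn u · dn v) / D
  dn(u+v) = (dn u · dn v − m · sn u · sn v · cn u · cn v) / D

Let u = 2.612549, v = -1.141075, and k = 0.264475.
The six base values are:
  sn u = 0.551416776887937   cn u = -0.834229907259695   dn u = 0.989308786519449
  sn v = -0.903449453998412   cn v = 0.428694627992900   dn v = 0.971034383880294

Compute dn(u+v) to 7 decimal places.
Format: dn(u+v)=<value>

dn(u+v)=0.9649418

m = k² = 0.069947025625
D = 1 − m·sn²u·sn²v = 0.982640511601425
dn(u+v) = (dn u·dn v − m·sn u·sn v·cn u·cn v)/D = 0.9481908727624696/0.982640511601425 = 0.9649417681927114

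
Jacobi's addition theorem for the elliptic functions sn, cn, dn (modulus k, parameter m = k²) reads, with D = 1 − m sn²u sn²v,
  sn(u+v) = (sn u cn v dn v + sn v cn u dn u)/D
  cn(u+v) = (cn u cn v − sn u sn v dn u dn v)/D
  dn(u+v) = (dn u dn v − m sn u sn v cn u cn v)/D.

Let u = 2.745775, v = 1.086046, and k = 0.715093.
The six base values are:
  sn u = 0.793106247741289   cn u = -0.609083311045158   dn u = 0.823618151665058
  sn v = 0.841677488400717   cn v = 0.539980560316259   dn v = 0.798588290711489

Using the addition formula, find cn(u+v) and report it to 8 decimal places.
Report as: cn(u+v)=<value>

m = k² = 0.511357998649
D = 1 − m·sn²u·sn²v = 0.7721341625078412
cn(u+v) = (cn u·cn v − sn u·sn v·dn u·dn v)/D = -0.7679552273142776/0.7721341625078412 = -0.9945878120714272

cn(u+v)=-0.99458781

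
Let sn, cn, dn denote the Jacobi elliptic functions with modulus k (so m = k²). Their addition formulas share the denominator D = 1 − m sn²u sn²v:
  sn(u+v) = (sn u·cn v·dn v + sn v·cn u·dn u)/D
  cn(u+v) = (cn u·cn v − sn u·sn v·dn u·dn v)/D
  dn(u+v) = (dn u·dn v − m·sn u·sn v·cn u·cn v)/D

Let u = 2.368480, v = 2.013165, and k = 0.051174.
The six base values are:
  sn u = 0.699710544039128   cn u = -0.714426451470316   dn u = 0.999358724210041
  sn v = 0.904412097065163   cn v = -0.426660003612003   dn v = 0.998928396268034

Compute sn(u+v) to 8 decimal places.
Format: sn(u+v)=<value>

m = k² = 0.002618778276
D = 1 − m·sn²u·sn²v = 0.9989512588916323
sn(u+v) = (sn u·cn v·dn v + sn v·cn u·dn u)/D = -0.9439401621201311/0.9989512588916323 = -0.944931150261988

sn(u+v)=-0.94493115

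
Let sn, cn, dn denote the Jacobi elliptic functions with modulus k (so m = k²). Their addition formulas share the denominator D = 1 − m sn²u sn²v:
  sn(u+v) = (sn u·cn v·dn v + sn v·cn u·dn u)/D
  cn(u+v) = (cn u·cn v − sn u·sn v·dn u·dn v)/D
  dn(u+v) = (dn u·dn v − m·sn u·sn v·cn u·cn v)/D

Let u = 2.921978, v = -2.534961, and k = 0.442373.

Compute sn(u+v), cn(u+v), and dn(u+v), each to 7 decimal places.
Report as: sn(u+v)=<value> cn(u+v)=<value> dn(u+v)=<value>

sn(u+v)=0.3757301 cn(u+v)=0.9267291 dn(u+v)=0.9860899

sn u = 0.3811353350032218, cn u = -0.9245192569178761, dn u = 0.9856838729557372
sn v = -0.6934758360296803, cn v = -0.7204798851064032, dn v = 0.9517820695712665
m = k² = 0.195693871129
D = 1 − m·sn²u·sn²v = 0.9863290618651219
sn(u+v) = (sn u·cn v·dn v + sn v·cn u·dn u)/D = 0.3705935586534397/0.9863290618651219 = 0.3757301421826273
cn(u+v) = (cn u·cn v − sn u·sn v·dn u·dn v)/D = 0.9140598626809467/0.9863290618651219 = 0.9267291191364511
dn(u+v) = (dn u·dn v − m·sn u·sn v·cn u·cn v)/D = 0.9726091214315378/0.9863290618651219 = 0.9860898953867991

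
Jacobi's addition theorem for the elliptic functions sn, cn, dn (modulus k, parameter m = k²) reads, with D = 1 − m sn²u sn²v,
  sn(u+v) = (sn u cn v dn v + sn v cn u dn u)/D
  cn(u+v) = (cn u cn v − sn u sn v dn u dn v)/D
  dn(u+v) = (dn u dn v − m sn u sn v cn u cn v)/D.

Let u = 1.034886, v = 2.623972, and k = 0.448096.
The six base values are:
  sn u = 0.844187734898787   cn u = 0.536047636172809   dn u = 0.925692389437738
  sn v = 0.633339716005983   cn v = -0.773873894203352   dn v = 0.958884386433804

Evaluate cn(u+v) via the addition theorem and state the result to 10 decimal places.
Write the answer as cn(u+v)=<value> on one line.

m = k² = 0.200790025216
D = 1 − m·sn²u·sn²v = 0.9426024101788059
cn(u+v) = (cn u·cn v − sn u·sn v·dn u·dn v)/D = -0.8894124731888447/0.9426024101788059 = -0.9435711850345562

cn(u+v)=-0.9435711850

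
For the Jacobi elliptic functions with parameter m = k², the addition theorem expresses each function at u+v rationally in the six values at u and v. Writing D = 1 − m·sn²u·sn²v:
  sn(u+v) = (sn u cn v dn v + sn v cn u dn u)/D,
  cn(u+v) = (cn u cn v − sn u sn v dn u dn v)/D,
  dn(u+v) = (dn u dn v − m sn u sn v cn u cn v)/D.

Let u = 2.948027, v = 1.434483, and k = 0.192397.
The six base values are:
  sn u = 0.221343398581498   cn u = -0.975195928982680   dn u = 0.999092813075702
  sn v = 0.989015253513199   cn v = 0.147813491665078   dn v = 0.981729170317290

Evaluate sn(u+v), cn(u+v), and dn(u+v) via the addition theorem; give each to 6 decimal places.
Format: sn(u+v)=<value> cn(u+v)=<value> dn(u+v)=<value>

sn(u+v)=-0.933144 cn(u+v)=-0.359502 dn(u+v)=0.983752

m = k² = 0.037016605609
D = 1 − m·sn²u·sn²v = 0.9982260731009167
sn(u+v) = (sn u·cn v·dn v + sn v·cn u·dn u)/D = -0.9314889179834565/0.9982260731009167 = -0.9331442476651144
cn(u+v) = (cn u·cn v − sn u·sn v·dn u·dn v)/D = -0.3588644433382698/0.9982260731009167 = -0.3595021739148562
dn(u+v) = (dn u·dn v − m·sn u·sn v·cn u·cn v)/D = 0.9820066371685139/0.9982260731009167 = 0.9837517408436164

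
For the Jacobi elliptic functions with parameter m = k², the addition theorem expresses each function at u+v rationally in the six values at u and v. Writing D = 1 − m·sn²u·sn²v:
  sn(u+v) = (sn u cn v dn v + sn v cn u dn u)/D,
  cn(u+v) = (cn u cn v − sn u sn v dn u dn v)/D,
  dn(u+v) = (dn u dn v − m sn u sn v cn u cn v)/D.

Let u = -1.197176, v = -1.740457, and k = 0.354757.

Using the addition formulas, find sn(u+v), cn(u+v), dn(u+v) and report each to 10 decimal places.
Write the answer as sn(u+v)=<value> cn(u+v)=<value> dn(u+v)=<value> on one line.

sn(u+v)=-0.3049283096 cn(u+v)=-0.9523753073 dn(u+v)=0.9941318180

sn u = -0.9208295017993416, cn u = 0.3899654197694668, dn u = 0.9451382153962782
sn v = -0.9940804735435022, cn v = -0.1086462706195038, dn v = 0.9357526573455015
m = k² = 0.125852529049
D = 1 − m·sn²u·sn²v = 0.8945458966456079
sn(u+v) = (sn u·cn v·dn v + sn v·cn u·dn u)/D = -0.2727723681263005/0.8945458966456079 = -0.3049283096028383
cn(u+v) = (cn u·cn v − sn u·sn v·dn u·dn v)/D = -0.851943423234351/0.8945458966456079 = -0.9523753073251929
dn(u+v) = (dn u·dn v − m·sn u·sn v·cn u·cn v)/D = 0.889296538495711/0.8945458966456079 = 0.9941318179764939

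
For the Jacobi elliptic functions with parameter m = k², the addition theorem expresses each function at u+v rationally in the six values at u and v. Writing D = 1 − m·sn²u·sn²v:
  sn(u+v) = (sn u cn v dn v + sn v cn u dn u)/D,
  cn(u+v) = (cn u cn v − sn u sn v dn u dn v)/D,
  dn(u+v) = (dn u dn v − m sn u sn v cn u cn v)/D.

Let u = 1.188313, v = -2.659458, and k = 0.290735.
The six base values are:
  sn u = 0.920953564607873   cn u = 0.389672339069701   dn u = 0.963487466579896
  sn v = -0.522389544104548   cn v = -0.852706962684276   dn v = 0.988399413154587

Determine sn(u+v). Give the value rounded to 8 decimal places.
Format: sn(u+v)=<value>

m = k² = 0.084526840225
D = 1 − m·sn²u·sn²v = 0.9804359370138717
sn(u+v) = (sn u·cn v·dn v + sn v·cn u·dn u)/D = -0.9723217718692951/0.9804359370138717 = -0.9917239211270753

sn(u+v)=-0.99172392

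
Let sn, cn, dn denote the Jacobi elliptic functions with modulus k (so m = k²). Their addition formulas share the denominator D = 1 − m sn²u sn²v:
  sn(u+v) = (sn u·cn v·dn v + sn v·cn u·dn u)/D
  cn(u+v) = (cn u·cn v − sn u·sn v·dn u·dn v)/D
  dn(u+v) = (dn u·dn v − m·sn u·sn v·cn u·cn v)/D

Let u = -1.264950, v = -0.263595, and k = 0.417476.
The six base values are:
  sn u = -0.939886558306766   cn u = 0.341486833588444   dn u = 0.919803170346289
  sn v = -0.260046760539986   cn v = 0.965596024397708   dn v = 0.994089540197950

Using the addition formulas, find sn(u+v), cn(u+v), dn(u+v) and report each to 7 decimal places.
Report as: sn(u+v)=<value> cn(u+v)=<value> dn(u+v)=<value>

sn(u+v)=-0.9942189 cn(u+v)=0.1073718 dn(u+v)=0.9097929

m = k² = 0.174286210576
D = 1 − m·sn²u·sn²v = 0.9895884161594987
sn(u+v) = (sn u·cn v·dn v + sn v·cn u·dn u)/D = -0.9838675442930709/0.9895884161594987 = -0.9942189381231543
cn(u+v) = (cn u·cn v − sn u·sn v·dn u·dn v)/D = 0.1062538878525736/0.9895884161594987 = 0.1073717983330233
dn(u+v) = (dn u·dn v − m·sn u·sn v·cn u·cn v)/D = 0.9003204945527893/0.9895884161594987 = 0.909792879394092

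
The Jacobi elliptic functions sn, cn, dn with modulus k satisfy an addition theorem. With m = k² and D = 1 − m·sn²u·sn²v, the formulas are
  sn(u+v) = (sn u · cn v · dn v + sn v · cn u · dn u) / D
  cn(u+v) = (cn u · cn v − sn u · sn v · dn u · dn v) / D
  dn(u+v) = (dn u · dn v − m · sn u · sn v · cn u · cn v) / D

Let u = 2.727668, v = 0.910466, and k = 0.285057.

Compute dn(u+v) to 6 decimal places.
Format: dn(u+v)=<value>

dn(u+v)=0.992958

sn u = 0.461247198822775, cn u = -0.8872716729266992, dn u = 0.9913185922407359
sn v = 0.7844584518314442, cn v = 0.6201813745592605, dn v = 0.9746774671660016
m = k² = 0.081257493249
D = 1 − m·sn²u·sn²v = 0.9893617351868158
dn(u+v) = (dn u·dn v − m·sn u·sn v·cn u·cn v)/D = 0.9823945507675743/0.9893617351868158 = 0.9929578998545705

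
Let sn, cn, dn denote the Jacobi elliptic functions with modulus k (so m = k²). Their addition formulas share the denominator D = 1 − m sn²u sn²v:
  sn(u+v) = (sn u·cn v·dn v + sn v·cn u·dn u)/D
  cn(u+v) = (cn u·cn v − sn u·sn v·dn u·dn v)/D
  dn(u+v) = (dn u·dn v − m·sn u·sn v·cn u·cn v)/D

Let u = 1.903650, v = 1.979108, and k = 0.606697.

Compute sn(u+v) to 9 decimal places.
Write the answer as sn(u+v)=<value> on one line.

sn(u+v)=-0.359474055

sn u = 0.9931023798520682, cn u = -0.1172504291342184, dn u = 0.7981096461130124
sn v = 0.9842198114619177, cn v = -0.1769501701775595, dn v = 0.8021495345110911
m = k² = 0.368081249809
D = 1 − m·sn²u·sn²v = 0.6483456892007196
sn(u+v) = (sn u·cn v·dn v + sn v·cn u·dn u)/D = -0.2330634540075447/0.6483456892007196 = -0.3594740551061043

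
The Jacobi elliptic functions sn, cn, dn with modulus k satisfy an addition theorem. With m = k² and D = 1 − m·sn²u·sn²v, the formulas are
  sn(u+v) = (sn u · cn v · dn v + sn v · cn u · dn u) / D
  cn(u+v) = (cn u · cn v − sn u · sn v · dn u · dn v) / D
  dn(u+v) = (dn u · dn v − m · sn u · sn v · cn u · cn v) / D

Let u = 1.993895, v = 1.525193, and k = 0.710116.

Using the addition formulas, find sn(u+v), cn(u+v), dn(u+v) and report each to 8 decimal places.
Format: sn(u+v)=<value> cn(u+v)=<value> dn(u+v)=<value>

sn(u+v)=0.19444449 cn(u+v)=-0.98091352 dn(u+v)=0.99042134

sn u = 0.9953918253415894, cn u = -0.09589115727291395, dn u = 0.7073698030564076
sn v = 0.9722169268317129, cn v = 0.2340817104814041, dn v = 0.7234404419121887
m = k² = 0.504264733456
D = 1 − m·sn²u·sn²v = 0.5277487763097512
sn(u+v) = (sn u·cn v·dn v + sn v·cn u·dn u)/D = 0.1026178394940625/0.5277487763097512 = 0.194444485900301
cn(u+v) = (cn u·cn v − sn u·sn v·dn u·dn v)/D = -0.5176759120473065/0.5277487763097512 = -0.9809135241717119
dn(u+v) = (dn u·dn v − m·sn u·sn v·cn u·cn v)/D = 0.5226936492502618/0.5277487763097512 = 0.9904213381699583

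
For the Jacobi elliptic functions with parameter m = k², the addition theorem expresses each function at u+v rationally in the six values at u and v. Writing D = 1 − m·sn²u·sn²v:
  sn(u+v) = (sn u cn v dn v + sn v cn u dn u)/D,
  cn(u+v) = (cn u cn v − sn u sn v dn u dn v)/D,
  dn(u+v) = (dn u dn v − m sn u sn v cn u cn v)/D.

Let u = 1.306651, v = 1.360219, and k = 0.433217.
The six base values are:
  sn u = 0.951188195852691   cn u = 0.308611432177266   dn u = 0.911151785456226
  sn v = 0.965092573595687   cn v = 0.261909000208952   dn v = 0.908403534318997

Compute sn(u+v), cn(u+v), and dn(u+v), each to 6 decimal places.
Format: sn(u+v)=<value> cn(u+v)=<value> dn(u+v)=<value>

m = k² = 0.187676969089
D = 1 − m·sn²u·sn²v = 0.8418453982894498
sn(u+v) = (sn u·cn v·dn v + sn v·cn u·dn u)/D = 0.4976819762003034/0.8418453982894498 = 0.5911797786286485
cn(u+v) = (cn u·cn v − sn u·sn v·dn u·dn v)/D = -0.6789818297911094/0.8418453982894498 = -0.806539812619676
dn(u+v) = (dn u·dn v − m·sn u·sn v·cn u·cn v)/D = 0.813768064989983/0.8418453982894498 = 0.9666478745901358

sn(u+v)=0.591180 cn(u+v)=-0.806540 dn(u+v)=0.966648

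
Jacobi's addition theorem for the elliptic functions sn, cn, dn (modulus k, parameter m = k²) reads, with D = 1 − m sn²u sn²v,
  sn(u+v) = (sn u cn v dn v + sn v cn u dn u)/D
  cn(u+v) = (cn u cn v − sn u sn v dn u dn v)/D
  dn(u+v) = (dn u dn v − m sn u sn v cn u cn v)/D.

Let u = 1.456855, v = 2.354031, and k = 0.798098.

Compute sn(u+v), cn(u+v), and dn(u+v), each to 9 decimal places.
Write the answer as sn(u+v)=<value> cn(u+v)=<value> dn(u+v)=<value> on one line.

sn u = 0.9454303129513668, cn u = 0.3258243750131051, dn u = 0.6562471109606504
sn v = 0.9755955891179728, cn v = -0.2195751499909668, dn v = 0.6274946310659397
m = k² = 0.636960417604
D = 1 − m·sn²u·sn²v = 0.4581099873542056
sn(u+v) = (sn u·cn v·dn v + sn v·cn u·dn u)/D = 0.07833962711917958/0.4581099873542056 = 0.1710061541588008
cn(u+v) = (cn u·cn v − sn u·sn v·dn u·dn v)/D = -0.4513620091860837/0.4581099873542056 = -0.9852699605893891
dn(u+v) = (dn u·dn v − m·sn u·sn v·cn u·cn v)/D = 0.453823393549542/0.4581099873542056 = 0.9906428719674492

sn(u+v)=0.171006154 cn(u+v)=-0.985269961 dn(u+v)=0.990642872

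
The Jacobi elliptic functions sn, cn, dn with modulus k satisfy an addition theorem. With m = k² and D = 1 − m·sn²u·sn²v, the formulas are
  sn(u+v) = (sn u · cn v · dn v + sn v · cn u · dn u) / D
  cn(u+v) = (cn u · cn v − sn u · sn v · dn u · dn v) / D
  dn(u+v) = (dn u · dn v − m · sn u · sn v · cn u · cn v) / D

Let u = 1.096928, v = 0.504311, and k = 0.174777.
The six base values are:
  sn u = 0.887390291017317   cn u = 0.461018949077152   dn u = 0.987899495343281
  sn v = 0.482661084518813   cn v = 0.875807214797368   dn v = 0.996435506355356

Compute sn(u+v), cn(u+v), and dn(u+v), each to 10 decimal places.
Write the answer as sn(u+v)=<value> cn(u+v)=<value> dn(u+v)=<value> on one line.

sn(u+v)=0.9998388019 cn(u+v)=-0.0179546707 dn(u+v)=0.9846130447

m = k² = 0.030546999729
D = 1 − m·sn²u·sn²v = 0.9943962019548297
sn(u+v) = (sn u·cn v·dn v + sn v·cn u·dn u)/D = 0.9942359071835031/0.9943962019548297 = 0.9998388019071156
cn(u+v) = (cn u·cn v − sn u·sn v·dn u·dn v)/D = -0.01785405637907076/0.9943962019548297 = -0.01795467072779687
dn(u+v) = (dn u·dn v − m·sn u·sn v·cn u·cn v)/D = 0.979095472004482/0.9943962019548297 = 0.9846130446593935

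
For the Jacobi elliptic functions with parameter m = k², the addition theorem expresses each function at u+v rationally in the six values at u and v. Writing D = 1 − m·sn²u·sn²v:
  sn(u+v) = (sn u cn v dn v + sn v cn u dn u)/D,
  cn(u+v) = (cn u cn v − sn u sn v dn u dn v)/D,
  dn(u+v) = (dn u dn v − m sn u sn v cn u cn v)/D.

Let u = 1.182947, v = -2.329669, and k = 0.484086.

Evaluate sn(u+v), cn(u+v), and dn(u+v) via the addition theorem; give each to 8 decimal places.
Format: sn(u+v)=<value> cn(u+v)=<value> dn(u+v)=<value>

sn(u+v)=-0.89191850 cn(u+v)=0.45219619 dn(u+v)=0.90198601

sn u = 0.9061892622871038, cn u = 0.4228723458865034, dn u = 0.8986464986269649
sn v = -0.8366272725155308, cn v = -0.5477725868307247, dn v = 0.9143168841419288
m = k² = 0.234339255396
D = 1 − m·sn²u·sn²v = 0.8653064173797057
sn(u+v) = (sn u·cn v·dn v + sn v·cn u·dn u)/D = -0.7717828014316737/0.8653064173797057 = -0.8919184995400388
cn(u+v) = (cn u·cn v − sn u·sn v·dn u·dn v)/D = 0.3912882612253775/0.8653064173797057 = 0.4521961854972307
dn(u+v) = (dn u·dn v − m·sn u·sn v·cn u·cn v)/D = 0.7804942824008146/0.8653064173797057 = 0.9019860094927798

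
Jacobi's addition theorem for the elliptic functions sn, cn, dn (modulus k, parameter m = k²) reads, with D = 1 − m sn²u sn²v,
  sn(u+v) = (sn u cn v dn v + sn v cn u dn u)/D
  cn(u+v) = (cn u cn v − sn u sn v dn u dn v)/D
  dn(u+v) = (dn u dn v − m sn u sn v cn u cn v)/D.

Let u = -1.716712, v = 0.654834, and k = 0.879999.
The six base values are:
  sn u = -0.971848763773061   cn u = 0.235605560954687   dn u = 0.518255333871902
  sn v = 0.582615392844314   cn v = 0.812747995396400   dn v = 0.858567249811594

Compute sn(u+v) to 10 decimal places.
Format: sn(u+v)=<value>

m = k² = 0.774398240001
D = 1 − m·sn²u·sn²v = 0.7517292023113827
sn(u+v) = (sn u·cn v·dn v + sn v·cn u·dn u)/D = -0.6070153360989022/0.7517292023113827 = -0.8074920253629619

sn(u+v)=-0.8074920254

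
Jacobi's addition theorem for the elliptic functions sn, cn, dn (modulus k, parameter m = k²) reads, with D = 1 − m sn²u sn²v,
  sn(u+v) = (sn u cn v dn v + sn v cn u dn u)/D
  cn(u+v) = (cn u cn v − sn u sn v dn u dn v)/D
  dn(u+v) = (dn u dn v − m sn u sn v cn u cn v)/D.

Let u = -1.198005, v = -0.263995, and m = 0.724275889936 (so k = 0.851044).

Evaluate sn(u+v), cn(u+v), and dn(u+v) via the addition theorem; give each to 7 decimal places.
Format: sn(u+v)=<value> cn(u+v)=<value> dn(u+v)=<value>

sn u = -0.8639089968043953, cn u = 0.5036479377903013, dn u = 0.6778236010960237
sn v = -0.2588292926883605, cn v = 0.9659230803984565, dn v = 0.9754377853156697
m = k² = 0.724275889936
D = 1 − m·sn²u·sn²v = 0.9637868025113638
sn(u+v) = (sn u·cn v·dn v + sn v·cn u·dn u)/D = -0.9023335149733924/0.9637868025113638 = -0.9362376747867464
cn(u+v) = (cn u·cn v − sn u·sn v·dn u·dn v)/D = 0.3386432170453754/0.9637868025113638 = 0.3513673523677272
dn(u+v) = (dn u·dn v − m·sn u·sn v·cn u·cn v)/D = 0.5823876633410562/0.9637868025113638 = 0.60427022016022

sn(u+v)=-0.9362377 cn(u+v)=0.3513674 dn(u+v)=0.6042702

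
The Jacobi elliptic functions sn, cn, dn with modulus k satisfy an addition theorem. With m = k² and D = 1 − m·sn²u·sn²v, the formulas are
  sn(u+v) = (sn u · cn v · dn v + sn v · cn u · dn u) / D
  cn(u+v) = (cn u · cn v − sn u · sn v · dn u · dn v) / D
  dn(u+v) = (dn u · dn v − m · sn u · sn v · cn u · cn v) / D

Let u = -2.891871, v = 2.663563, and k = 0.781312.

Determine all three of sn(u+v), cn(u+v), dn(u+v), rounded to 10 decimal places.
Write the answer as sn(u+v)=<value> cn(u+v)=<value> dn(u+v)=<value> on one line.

sn(u+v)=-0.2251642509 cn(u+v)=0.9743208199 dn(u+v)=0.9844038354

sn u = -0.8081677278970547, cn u = -0.5889523950080449, dn u = 0.7754319509897717
sn v = 0.8960780852143301, cn v = -0.443896457745069, dn v = 0.7140285716500307
m = k² = 0.610448441344
D = 1 − m·sn²u·sn²v = 0.6798572216522578
sn(u+v) = (sn u·cn v·dn v + sn v·cn u·dn u)/D = -0.1530795420132294/0.6798572216522578 = -0.2251642508719699
cn(u+v) = (cn u·cn v − sn u·sn v·dn u·dn v)/D = 0.6623990456286506/0.6798572216522578 = 0.9743208199198376
dn(u+v) = (dn u·dn v − m·sn u·sn v·cn u·cn v)/D = 0.6692540565285/0.6798572216522578 = 0.984403835414164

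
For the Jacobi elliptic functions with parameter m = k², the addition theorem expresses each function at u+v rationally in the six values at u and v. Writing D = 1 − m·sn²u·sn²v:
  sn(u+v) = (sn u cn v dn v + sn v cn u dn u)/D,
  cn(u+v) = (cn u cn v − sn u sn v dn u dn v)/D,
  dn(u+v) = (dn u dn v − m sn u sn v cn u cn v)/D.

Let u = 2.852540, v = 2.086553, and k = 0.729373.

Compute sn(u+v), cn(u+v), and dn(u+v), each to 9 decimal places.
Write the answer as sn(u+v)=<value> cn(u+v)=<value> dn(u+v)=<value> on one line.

sn(u+v)=-0.875342074 cn(u+v)=-0.483504141 dn(u+v)=0.769662576

sn u = 0.7548329580022344, cn u = -0.6559170721315287, dn u = 0.8347990388324101
sn v = 0.9901682597786262, cn v = -0.1398814402519758, dn v = 0.6916822100219917
m = k² = 0.531984973129
D = 1 − m·sn²u·sn²v = 0.7028203442861362
sn(u+v) = (sn u·cn v·dn v + sn v·cn u·dn u)/D = -0.6152082175227641/0.7028203442861362 = -0.8753420735816051
cn(u+v) = (cn u·cn v − sn u·sn v·dn u·dn v)/D = -0.3398165467350676/0.7028203442861362 = -0.4835041408487168
dn(u+v) = (dn u·dn v − m·sn u·sn v·cn u·cn v)/D = 0.540934516782858/0.7028203442861362 = 0.7696625761912062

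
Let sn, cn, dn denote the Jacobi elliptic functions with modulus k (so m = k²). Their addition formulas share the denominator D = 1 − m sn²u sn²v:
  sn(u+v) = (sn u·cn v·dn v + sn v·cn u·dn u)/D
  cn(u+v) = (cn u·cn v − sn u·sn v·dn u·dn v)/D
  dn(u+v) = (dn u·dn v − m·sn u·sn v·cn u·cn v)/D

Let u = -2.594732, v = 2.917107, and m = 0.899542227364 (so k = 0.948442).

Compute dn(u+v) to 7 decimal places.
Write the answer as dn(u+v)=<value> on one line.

dn(u+v)=0.9551646

sn u = -0.9999822665059429, cn u = -0.005955390301016799, dn u = 0.317001066885588
sn v = 0.9939534205526455, cn v = -0.1098025399145936, dn v = 0.3336213294290148
m = k² = 0.899542227364
D = 1 − m·sn²u·sn²v = 0.1113347105696547
dn(u+v) = (dn u·dn v − m·sn u·sn v·cn u·cn v)/D = 0.1063429761795032/0.1113347105696547 = 0.9551646169949081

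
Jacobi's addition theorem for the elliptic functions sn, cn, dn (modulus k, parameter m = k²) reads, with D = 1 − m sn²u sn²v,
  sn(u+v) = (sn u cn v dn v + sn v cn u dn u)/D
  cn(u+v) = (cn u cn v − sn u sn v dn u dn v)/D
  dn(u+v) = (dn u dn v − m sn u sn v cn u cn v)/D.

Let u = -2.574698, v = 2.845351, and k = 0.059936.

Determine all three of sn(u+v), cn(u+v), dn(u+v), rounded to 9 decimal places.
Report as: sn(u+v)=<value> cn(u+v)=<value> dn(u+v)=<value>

sn(u+v)=0.267349450 cn(u+v)=0.963599643 dn(u+v)=0.999871610

sn u = -0.539310429087595, cn u = -0.842107036591759, dn u = 0.9994774394255272
sn v = 0.2946154114038041, cn v = -0.9556159057714387, dn v = 0.9998440841394575
m = k² = 0.003592324096
D = 1 − m·sn²u·sn²v = 0.9999093090249762
sn(u+v) = (sn u·cn v·dn v + sn v·cn u·dn u)/D = 0.2673252043132923/0.9999093090249762 = 0.2673494504956299
cn(u+v) = (cn u·cn v − sn u·sn v·dn u·dn v)/D = 0.9635122528611984/0.9999093090249762 = 0.9635996426523231
dn(u+v) = (dn u·dn v − m·sn u·sn v·cn u·cn v)/D = 0.9997809304355769/0.9999093090249762 = 0.9998716097667653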